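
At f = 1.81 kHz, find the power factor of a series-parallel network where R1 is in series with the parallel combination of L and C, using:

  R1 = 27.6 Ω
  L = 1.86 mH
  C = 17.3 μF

Step 1 — Angular frequency: ω = 2π·f = 2π·1810 = 1.137e+04 rad/s.
Step 2 — Component impedances:
  R1: Z = R = 27.6 Ω
  L: Z = jωL = j·1.137e+04·0.00186 = 0 + j21.15 Ω
  C: Z = 1/(jωC) = -j/(ω·C) = 0 - j5.083 Ω
Step 3 — Parallel branch: L || C = 1/(1/L + 1/C) = 0 - j6.69 Ω.
Step 4 — Series with R1: Z_total = R1 + (L || C) = 27.6 - j6.69 Ω = 28.4∠-13.6° Ω.
Step 5 — Power factor: PF = cos(φ) = Re(Z)/|Z| = 27.6/28.399 = 0.9719.
Step 6 — Type: Im(Z) = -6.69 ⇒ leading (phase φ = -13.6°).

PF = 0.9719 (leading, φ = -13.6°)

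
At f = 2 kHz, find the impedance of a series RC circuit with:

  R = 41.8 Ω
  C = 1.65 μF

Step 1 — Angular frequency: ω = 2π·f = 2π·2000 = 1.257e+04 rad/s.
Step 2 — Component impedances:
  R: Z = R = 41.8 Ω
  C: Z = 1/(jωC) = -j/(ω·C) = 0 - j48.23 Ω
Step 3 — Series combination: Z_total = R + C = 41.8 - j48.23 Ω = 63.82∠-49.1° Ω.

Z = 41.8 - j48.23 Ω = 63.82∠-49.1° Ω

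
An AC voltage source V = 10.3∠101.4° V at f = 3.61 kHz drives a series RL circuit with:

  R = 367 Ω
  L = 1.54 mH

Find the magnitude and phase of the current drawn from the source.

Step 1 — Angular frequency: ω = 2π·f = 2π·3610 = 2.268e+04 rad/s.
Step 2 — Component impedances:
  R: Z = R = 367 Ω
  L: Z = jωL = j·2.268e+04·0.00154 = 0 + j34.93 Ω
Step 3 — Series combination: Z_total = R + L = 367 + j34.93 Ω = 368.7∠5.4° Ω.
Step 4 — Source phasor: V = 10.3∠101.4° V = -2.036 + j10.1 V.
Step 5 — Ohm's law: I = V / Z_total = (-2.036 + j10.1) / (367 + j34.93) = -0.002902 + j0.02779 A.
Step 6 — Convert to polar: |I| = 0.02794 A, ∠I = 96.0°.

I = 0.02794∠96.0° A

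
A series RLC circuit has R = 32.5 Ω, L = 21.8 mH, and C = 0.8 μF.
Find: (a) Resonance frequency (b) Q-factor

Step 1 — Resonance condition Im(Z)=0 gives ω₀ = 1/√(LC).
Step 2 — ω₀ = 1/√(0.0218·8e-07) = 7572 rad/s.
Step 3 — f₀ = ω₀/(2π) = 1205 Hz.
Step 4 — Series Q: Q = ω₀L/R = 7572·0.0218/32.5 = 5.079.

(a) f₀ = 1205 Hz  (b) Q = 5.079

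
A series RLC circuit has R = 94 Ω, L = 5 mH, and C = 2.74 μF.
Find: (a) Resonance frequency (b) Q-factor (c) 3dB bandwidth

Step 1 — Resonance condition Im(Z)=0 gives ω₀ = 1/√(LC).
Step 2 — ω₀ = 1/√(0.005·2.74e-06) = 8544 rad/s.
Step 3 — f₀ = ω₀/(2π) = 1360 Hz.
Step 4 — Series Q: Q = ω₀L/R = 8544·0.005/94 = 0.4544.
Step 5 — 3dB bandwidth: Δω = ω₀/Q = 1.88e+04 rad/s; BW = Δω/(2π) = 2992 Hz.

(a) f₀ = 1360 Hz  (b) Q = 0.4544  (c) BW = 2992 Hz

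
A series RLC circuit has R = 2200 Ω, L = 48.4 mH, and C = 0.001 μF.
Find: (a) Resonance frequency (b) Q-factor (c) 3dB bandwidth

Step 1 — Resonance: ω₀ = 1/√(LC) = 1/√(0.0484·1e-09) = 1.437e+05 rad/s.
Step 2 — f₀ = ω₀/(2π) = 2.288e+04 Hz.
Step 3 — Series Q: Q = ω₀L/R = 1.437e+05·0.0484/2200 = 3.162.
Step 4 — Bandwidth: Δω = ω₀/Q = 4.545e+04 rad/s; BW = Δω/(2π) = 7234 Hz.

(a) f₀ = 2.288e+04 Hz  (b) Q = 3.162  (c) BW = 7234 Hz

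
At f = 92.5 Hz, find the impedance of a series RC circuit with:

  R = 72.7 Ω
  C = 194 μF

Step 1 — Angular frequency: ω = 2π·f = 2π·92.5 = 581.2 rad/s.
Step 2 — Component impedances:
  R: Z = R = 72.7 Ω
  C: Z = 1/(jωC) = -j/(ω·C) = 0 - j8.869 Ω
Step 3 — Series combination: Z_total = R + C = 72.7 - j8.869 Ω = 73.24∠-7.0° Ω.

Z = 72.7 - j8.869 Ω = 73.24∠-7.0° Ω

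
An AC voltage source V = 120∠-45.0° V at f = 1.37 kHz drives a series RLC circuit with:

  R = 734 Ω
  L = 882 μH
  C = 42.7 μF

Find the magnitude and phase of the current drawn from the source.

Step 1 — Angular frequency: ω = 2π·f = 2π·1370 = 8608 rad/s.
Step 2 — Component impedances:
  R: Z = R = 734 Ω
  L: Z = jωL = j·8608·0.000882 = 0 + j7.592 Ω
  C: Z = 1/(jωC) = -j/(ω·C) = 0 - j2.721 Ω
Step 3 — Series combination: Z_total = R + L + C = 734 + j4.872 Ω = 734∠0.4° Ω.
Step 4 — Source phasor: V = 120∠-45.0° V = 84.85 - j84.85 V.
Step 5 — Ohm's law: I = V / Z_total = (84.85 - j84.85) / (734 + j4.872) = 0.1148 - j0.1164 A.
Step 6 — Convert to polar: |I| = 0.1635 A, ∠I = -45.4°.

I = 0.1635∠-45.4° A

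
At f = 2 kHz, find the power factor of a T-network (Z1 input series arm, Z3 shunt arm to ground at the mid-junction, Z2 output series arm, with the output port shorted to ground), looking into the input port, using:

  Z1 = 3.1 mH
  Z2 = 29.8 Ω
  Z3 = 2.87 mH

Step 1 — Angular frequency: ω = 2π·f = 2π·2000 = 1.257e+04 rad/s.
Step 2 — Component impedances:
  Z1: Z = jωL = j·1.257e+04·0.0031 = 0 + j38.96 Ω
  Z2: Z = R = 29.8 Ω
  Z3: Z = jωL = j·1.257e+04·0.00287 = 0 + j36.07 Ω
Step 3 — With the output port shorted to ground, the output series arm Z2 runs from the junction to ground; the shunt arm Z3 also runs from the junction to ground. They appear in parallel: Z3 || Z2 = 17.71 + j14.63 Ω.
Step 4 — Series with input arm Z1: Z_in = Z1 + (Z3 || Z2) = 17.71 + j53.59 Ω = 56.44∠71.7° Ω.
Step 5 — Power factor: PF = cos(φ) = Re(Z)/|Z| = 17.71/56.44 = 0.3138.
Step 6 — Type: Im(Z) = 53.59 ⇒ lagging (phase φ = 71.7°).

PF = 0.3138 (lagging, φ = 71.7°)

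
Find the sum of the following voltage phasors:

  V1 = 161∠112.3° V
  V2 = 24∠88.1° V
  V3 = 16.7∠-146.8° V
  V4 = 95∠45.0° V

Step 1 — Convert each phasor to rectangular form:
  V1 = 161·(cos(112.3°) + j·sin(112.3°)) = -61.09 + j149 V
  V2 = 24·(cos(88.1°) + j·sin(88.1°)) = 0.7957 + j23.99 V
  V3 = 16.7·(cos(-146.8°) + j·sin(-146.8°)) = -13.97 - j9.144 V
  V4 = 95·(cos(45.0°) + j·sin(45.0°)) = 67.18 + j67.18 V
Step 2 — Sum components: V_total = -7.096 + j231 V.
Step 3 — Convert to polar: |V_total| = 231.1 V, ∠V_total = 91.8°.

V_total = 231.1∠91.8° V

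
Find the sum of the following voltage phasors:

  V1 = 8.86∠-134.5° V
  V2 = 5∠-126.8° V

Step 1 — Convert each phasor to rectangular form:
  V1 = 8.86·(cos(-134.5°) + j·sin(-134.5°)) = -6.21 - j6.319 V
  V2 = 5·(cos(-126.8°) + j·sin(-126.8°)) = -2.995 - j4.004 V
Step 2 — Sum components: V_total = -9.205 - j10.32 V.
Step 3 — Convert to polar: |V_total| = 13.83 V, ∠V_total = -131.7°.

V_total = 13.83∠-131.7° V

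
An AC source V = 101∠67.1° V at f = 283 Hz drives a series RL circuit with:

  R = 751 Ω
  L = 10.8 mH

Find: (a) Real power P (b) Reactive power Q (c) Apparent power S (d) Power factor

Step 1 — Angular frequency: ω = 2π·f = 2π·283 = 1778 rad/s.
Step 2 — Component impedances:
  R: Z = R = 751 Ω
  L: Z = jωL = j·1778·0.0108 = 0 + j19.2 Ω
Step 3 — Series combination: Z_total = R + L = 751 + j19.2 Ω = 751.2∠1.5° Ω.
Step 4 — Source phasor: V = 101∠67.1° V = 39.3 + j93.04 V.
Step 5 — Current: I = V / Z = 0.05546 + j0.1225 A = 0.1344∠65.6° A.
Step 6 — Complex power: S = V·I* = 13.57 + j0.3471 VA.
Step 7 — Real power: P = Re(S) = 13.57 W.
Step 8 — Reactive power: Q = Im(S) = 0.3471 VAR.
Step 9 — Apparent power: |S| = 13.58 VA.
Step 10 — Power factor: PF = P/|S| = 0.9997 (lagging).

(a) P = 13.57 W  (b) Q = 0.3471 VAR  (c) S = 13.58 VA  (d) PF = 0.9997 (lagging)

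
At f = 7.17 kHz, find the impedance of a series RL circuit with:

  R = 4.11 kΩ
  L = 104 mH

Step 1 — Angular frequency: ω = 2π·f = 2π·7170 = 4.505e+04 rad/s.
Step 2 — Component impedances:
  R: Z = R = 4110 Ω
  L: Z = jωL = j·4.505e+04·0.104 = 0 + j4685 Ω
Step 3 — Series combination: Z_total = R + L = 4110 + j4685 Ω = 6232∠48.7° Ω.

Z = 4110 + j4685 Ω = 6232∠48.7° Ω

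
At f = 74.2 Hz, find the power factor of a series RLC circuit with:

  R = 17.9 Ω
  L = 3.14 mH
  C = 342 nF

Step 1 — Angular frequency: ω = 2π·f = 2π·74.2 = 466.2 rad/s.
Step 2 — Component impedances:
  R: Z = R = 17.9 Ω
  L: Z = jωL = j·466.2·0.00314 = 0 + j1.464 Ω
  C: Z = 1/(jωC) = -j/(ω·C) = 0 - j6272 Ω
Step 3 — Series combination: Z_total = R + L + C = 17.9 - j6270 Ω = 6270∠-89.8° Ω.
Step 4 — Power factor: PF = cos(φ) = Re(Z)/|Z| = 17.9/6270 = 0.002855.
Step 5 — Type: Im(Z) = -6270 ⇒ leading (phase φ = -89.8°).

PF = 0.002855 (leading, φ = -89.8°)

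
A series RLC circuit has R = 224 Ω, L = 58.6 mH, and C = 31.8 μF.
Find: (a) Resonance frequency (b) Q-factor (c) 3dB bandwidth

Step 1 — Resonance: ω₀ = 1/√(LC) = 1/√(0.0586·3.18e-05) = 732.6 rad/s.
Step 2 — f₀ = ω₀/(2π) = 116.6 Hz.
Step 3 — Series Q: Q = ω₀L/R = 732.6·0.0586/224 = 0.1916.
Step 4 — Bandwidth: Δω = ω₀/Q = 3823 rad/s; BW = Δω/(2π) = 608.4 Hz.

(a) f₀ = 116.6 Hz  (b) Q = 0.1916  (c) BW = 608.4 Hz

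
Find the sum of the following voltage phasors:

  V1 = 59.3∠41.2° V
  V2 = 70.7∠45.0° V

Step 1 — Convert each phasor to rectangular form:
  V1 = 59.3·(cos(41.2°) + j·sin(41.2°)) = 44.62 + j39.06 V
  V2 = 70.7·(cos(45.0°) + j·sin(45.0°)) = 49.99 + j49.99 V
Step 2 — Sum components: V_total = 94.61 + j89.05 V.
Step 3 — Convert to polar: |V_total| = 129.9 V, ∠V_total = 43.3°.

V_total = 129.9∠43.3° V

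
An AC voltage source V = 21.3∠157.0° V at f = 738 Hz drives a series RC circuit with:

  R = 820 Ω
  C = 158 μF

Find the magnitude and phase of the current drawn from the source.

Step 1 — Angular frequency: ω = 2π·f = 2π·738 = 4637 rad/s.
Step 2 — Component impedances:
  R: Z = R = 820 Ω
  C: Z = 1/(jωC) = -j/(ω·C) = 0 - j1.365 Ω
Step 3 — Series combination: Z_total = R + C = 820 - j1.365 Ω = 820∠-0.1° Ω.
Step 4 — Source phasor: V = 21.3∠157.0° V = -19.61 + j8.323 V.
Step 5 — Ohm's law: I = V / Z_total = (-19.61 + j8.323) / (820 - j1.365) = -0.02393 + j0.01011 A.
Step 6 — Convert to polar: |I| = 0.02598 A, ∠I = 157.1°.

I = 0.02598∠157.1° A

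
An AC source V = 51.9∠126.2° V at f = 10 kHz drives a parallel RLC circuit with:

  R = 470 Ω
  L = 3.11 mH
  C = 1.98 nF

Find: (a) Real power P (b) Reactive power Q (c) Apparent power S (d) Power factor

Step 1 — Angular frequency: ω = 2π·f = 2π·1e+04 = 6.283e+04 rad/s.
Step 2 — Component impedances:
  R: Z = R = 470 Ω
  L: Z = jωL = j·6.283e+04·0.00311 = 0 + j195.4 Ω
  C: Z = 1/(jωC) = -j/(ω·C) = 0 - j8038 Ω
Step 3 — Parallel combination: 1/Z_total = 1/R + 1/L + 1/C; Z_total = 72.23 + j169.5 Ω = 184.2∠66.9° Ω.
Step 4 — Source phasor: V = 51.9∠126.2° V = -30.65 + j41.88 V.
Step 5 — Current: I = V / Z = 0.1439 + j0.2422 A = 0.2817∠59.3° A.
Step 6 — Complex power: S = V·I* = 5.731 + j13.45 VA.
Step 7 — Real power: P = Re(S) = 5.731 W.
Step 8 — Reactive power: Q = Im(S) = 13.45 VAR.
Step 9 — Apparent power: |S| = 14.62 VA.
Step 10 — Power factor: PF = P/|S| = 0.392 (lagging).

(a) P = 5.731 W  (b) Q = 13.45 VAR  (c) S = 14.62 VA  (d) PF = 0.392 (lagging)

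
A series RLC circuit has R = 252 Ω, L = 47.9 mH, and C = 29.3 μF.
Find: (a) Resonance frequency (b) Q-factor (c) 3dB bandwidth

Step 1 — Resonance condition Im(Z)=0 gives ω₀ = 1/√(LC).
Step 2 — ω₀ = 1/√(0.0479·2.93e-05) = 844.1 rad/s.
Step 3 — f₀ = ω₀/(2π) = 134.3 Hz.
Step 4 — Series Q: Q = ω₀L/R = 844.1·0.0479/252 = 0.1604.
Step 5 — 3dB bandwidth: Δω = ω₀/Q = 5261 rad/s; BW = Δω/(2π) = 837.3 Hz.

(a) f₀ = 134.3 Hz  (b) Q = 0.1604  (c) BW = 837.3 Hz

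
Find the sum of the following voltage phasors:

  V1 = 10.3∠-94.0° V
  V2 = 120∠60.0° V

Step 1 — Convert each phasor to rectangular form:
  V1 = 10.3·(cos(-94.0°) + j·sin(-94.0°)) = -0.7185 - j10.27 V
  V2 = 120·(cos(60.0°) + j·sin(60.0°)) = 60 + j103.9 V
Step 2 — Sum components: V_total = 59.28 + j93.65 V.
Step 3 — Convert to polar: |V_total| = 110.8 V, ∠V_total = 57.7°.

V_total = 110.8∠57.7° V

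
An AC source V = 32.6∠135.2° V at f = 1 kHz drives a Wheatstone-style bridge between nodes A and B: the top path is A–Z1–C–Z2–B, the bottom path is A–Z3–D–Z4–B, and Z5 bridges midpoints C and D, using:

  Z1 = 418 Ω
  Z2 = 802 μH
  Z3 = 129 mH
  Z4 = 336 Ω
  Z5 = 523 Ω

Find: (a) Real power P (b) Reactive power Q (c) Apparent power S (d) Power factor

Step 1 — Angular frequency: ω = 2π·f = 2π·1000 = 6283 rad/s.
Step 2 — Component impedances:
  Z1: Z = R = 418 Ω
  Z2: Z = jωL = j·6283·0.000802 = 0 + j5.039 Ω
  Z3: Z = jωL = j·6283·0.129 = 0 + j810.5 Ω
  Z4: Z = R = 336 Ω
  Z5: Z = R = 523 Ω
Step 3 — Bridge requires nodal analysis (the Z5 bridge couples midpoints C and D, so the two paths cannot be reduced to a simple series/parallel combination). Setting node B to ground and injecting 1 A at node A, the 3-node admittance system at A, C, D solves to V_A = Z_AB = 312.2 + j139 Ω = 341.8∠24.0° Ω.
Step 4 — Source phasor: V = 32.6∠135.2° V = -23.13 + j22.97 V.
Step 5 — Current: I = V / Z = -0.03449 + j0.08894 A = 0.09539∠111.2° A.
Step 6 — Complex power: S = V·I* = 2.841 + j1.265 VA.
Step 7 — Real power: P = Re(S) = 2.841 W.
Step 8 — Reactive power: Q = Im(S) = 1.265 VAR.
Step 9 — Apparent power: |S| = 3.11 VA.
Step 10 — Power factor: PF = P/|S| = 0.9135 (lagging).

(a) P = 2.841 W  (b) Q = 1.265 VAR  (c) S = 3.11 VA  (d) PF = 0.9135 (lagging)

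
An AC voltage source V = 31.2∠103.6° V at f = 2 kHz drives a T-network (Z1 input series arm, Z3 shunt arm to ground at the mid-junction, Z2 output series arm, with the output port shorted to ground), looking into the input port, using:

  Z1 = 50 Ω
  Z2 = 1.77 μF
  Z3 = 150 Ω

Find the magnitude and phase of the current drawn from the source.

Step 1 — Angular frequency: ω = 2π·f = 2π·2000 = 1.257e+04 rad/s.
Step 2 — Component impedances:
  Z1: Z = R = 50 Ω
  Z2: Z = 1/(jωC) = -j/(ω·C) = 0 - j44.96 Ω
  Z3: Z = R = 150 Ω
Step 3 — With the output port shorted to ground, the output series arm Z2 runs from the junction to ground; the shunt arm Z3 also runs from the junction to ground. They appear in parallel: Z3 || Z2 = 12.36 - j41.25 Ω.
Step 4 — Series with input arm Z1: Z_in = Z1 + (Z3 || Z2) = 62.36 - j41.25 Ω = 74.77∠-33.5° Ω.
Step 5 — Source phasor: V = 31.2∠103.6° V = -7.336 + j30.33 V.
Step 6 — Ohm's law: I = V / Z_total = (-7.336 + j30.33) / (62.36 - j41.25) = -0.3056 + j0.2841 A.
Step 7 — Convert to polar: |I| = 0.4173 A, ∠I = 137.1°.

I = 0.4173∠137.1° A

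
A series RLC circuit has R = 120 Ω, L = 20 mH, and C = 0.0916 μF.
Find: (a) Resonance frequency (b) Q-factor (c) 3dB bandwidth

Step 1 — Resonance: ω₀ = 1/√(LC) = 1/√(0.02·9.16e-08) = 2.336e+04 rad/s.
Step 2 — f₀ = ω₀/(2π) = 3718 Hz.
Step 3 — Series Q: Q = ω₀L/R = 2.336e+04·0.02/120 = 3.894.
Step 4 — Bandwidth: Δω = ω₀/Q = 6000 rad/s; BW = Δω/(2π) = 954.9 Hz.

(a) f₀ = 3718 Hz  (b) Q = 3.894  (c) BW = 954.9 Hz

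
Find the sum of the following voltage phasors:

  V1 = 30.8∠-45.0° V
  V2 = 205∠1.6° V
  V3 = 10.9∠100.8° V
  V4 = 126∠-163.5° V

Step 1 — Convert each phasor to rectangular form:
  V1 = 30.8·(cos(-45.0°) + j·sin(-45.0°)) = 21.78 - j21.78 V
  V2 = 205·(cos(1.6°) + j·sin(1.6°)) = 204.9 + j5.724 V
  V3 = 10.9·(cos(100.8°) + j·sin(100.8°)) = -2.042 + j10.71 V
  V4 = 126·(cos(-163.5°) + j·sin(-163.5°)) = -120.8 - j35.79 V
Step 2 — Sum components: V_total = 103.8 - j41.13 V.
Step 3 — Convert to polar: |V_total| = 111.7 V, ∠V_total = -21.6°.

V_total = 111.7∠-21.6° V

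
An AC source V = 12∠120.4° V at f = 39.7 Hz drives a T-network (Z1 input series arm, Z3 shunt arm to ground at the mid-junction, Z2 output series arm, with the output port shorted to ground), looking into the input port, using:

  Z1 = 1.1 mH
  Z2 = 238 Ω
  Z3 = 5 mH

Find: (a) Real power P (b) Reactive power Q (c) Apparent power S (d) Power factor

Step 1 — Angular frequency: ω = 2π·f = 2π·39.7 = 249.4 rad/s.
Step 2 — Component impedances:
  Z1: Z = jωL = j·249.4·0.0011 = 0 + j0.2744 Ω
  Z2: Z = R = 238 Ω
  Z3: Z = jωL = j·249.4·0.005 = 0 + j1.247 Ω
Step 3 — With the output port shorted to ground, the output series arm Z2 runs from the junction to ground; the shunt arm Z3 also runs from the junction to ground. They appear in parallel: Z3 || Z2 = 0.006536 + j1.247 Ω.
Step 4 — Series with input arm Z1: Z_in = Z1 + (Z3 || Z2) = 0.006536 + j1.522 Ω = 1.522∠89.8° Ω.
Step 5 — Source phasor: V = 12∠120.4° V = -6.072 + j10.35 V.
Step 6 — Current: I = V / Z = 6.785 + j4.02 A = 7.887∠30.6° A.
Step 7 — Complex power: S = V·I* = 0.4065 + j94.64 VA.
Step 8 — Real power: P = Re(S) = 0.4065 W.
Step 9 — Reactive power: Q = Im(S) = 94.64 VAR.
Step 10 — Apparent power: |S| = 94.64 VA.
Step 11 — Power factor: PF = P/|S| = 0.004295 (lagging).

(a) P = 0.4065 W  (b) Q = 94.64 VAR  (c) S = 94.64 VA  (d) PF = 0.004295 (lagging)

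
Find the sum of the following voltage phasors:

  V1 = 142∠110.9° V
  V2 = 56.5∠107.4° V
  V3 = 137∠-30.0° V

Step 1 — Convert each phasor to rectangular form:
  V1 = 142·(cos(110.9°) + j·sin(110.9°)) = -50.66 + j132.7 V
  V2 = 56.5·(cos(107.4°) + j·sin(107.4°)) = -16.9 + j53.91 V
  V3 = 137·(cos(-30.0°) + j·sin(-30.0°)) = 118.6 - j68.5 V
Step 2 — Sum components: V_total = 51.09 + j118.1 V.
Step 3 — Convert to polar: |V_total| = 128.7 V, ∠V_total = 66.6°.

V_total = 128.7∠66.6° V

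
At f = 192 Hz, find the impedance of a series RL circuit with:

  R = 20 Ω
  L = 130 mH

Step 1 — Angular frequency: ω = 2π·f = 2π·192 = 1206 rad/s.
Step 2 — Component impedances:
  R: Z = R = 20 Ω
  L: Z = jωL = j·1206·0.13 = 0 + j156.8 Ω
Step 3 — Series combination: Z_total = R + L = 20 + j156.8 Ω = 158.1∠82.7° Ω.

Z = 20 + j156.8 Ω = 158.1∠82.7° Ω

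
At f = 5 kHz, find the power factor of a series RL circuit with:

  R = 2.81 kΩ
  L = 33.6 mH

Step 1 — Angular frequency: ω = 2π·f = 2π·5000 = 3.142e+04 rad/s.
Step 2 — Component impedances:
  R: Z = R = 2810 Ω
  L: Z = jωL = j·3.142e+04·0.0336 = 0 + j1056 Ω
Step 3 — Series combination: Z_total = R + L = 2810 + j1056 Ω = 3002∠20.6° Ω.
Step 4 — Power factor: PF = cos(φ) = Re(Z)/|Z| = 2810/3001.7 = 0.9361.
Step 5 — Type: Im(Z) = 1056 ⇒ lagging (phase φ = 20.6°).

PF = 0.9361 (lagging, φ = 20.6°)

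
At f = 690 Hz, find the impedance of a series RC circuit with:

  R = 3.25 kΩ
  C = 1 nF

Step 1 — Angular frequency: ω = 2π·f = 2π·690 = 4335 rad/s.
Step 2 — Component impedances:
  R: Z = R = 3250 Ω
  C: Z = 1/(jωC) = -j/(ω·C) = 0 - j2.307e+05 Ω
Step 3 — Series combination: Z_total = R + C = 3250 - j2.307e+05 Ω = 2.307e+05∠-89.2° Ω.

Z = 3250 - j2.307e+05 Ω = 2.307e+05∠-89.2° Ω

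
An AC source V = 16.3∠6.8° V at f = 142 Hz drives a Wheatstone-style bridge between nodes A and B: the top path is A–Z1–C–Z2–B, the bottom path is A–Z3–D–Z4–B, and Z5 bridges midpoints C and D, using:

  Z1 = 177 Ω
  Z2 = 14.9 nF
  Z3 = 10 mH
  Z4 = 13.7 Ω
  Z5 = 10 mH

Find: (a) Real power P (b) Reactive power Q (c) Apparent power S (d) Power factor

Step 1 — Angular frequency: ω = 2π·f = 2π·142 = 892.2 rad/s.
Step 2 — Component impedances:
  Z1: Z = R = 177 Ω
  Z2: Z = 1/(jωC) = -j/(ω·C) = 0 - j7.522e+04 Ω
  Z3: Z = jωL = j·892.2·0.01 = 0 + j8.922 Ω
  Z4: Z = R = 13.7 Ω
  Z5: Z = jωL = j·892.2·0.01 = 0 + j8.922 Ω
Step 3 — Bridge requires nodal analysis (the Z5 bridge couples midpoints C and D, so the two paths cannot be reduced to a simple series/parallel combination). Setting node B to ground and injecting 1 A at node A, the 3-node admittance system at A, C, D solves to V_A = Z_AB = 14.15 + j8.875 Ω = 16.7∠32.1° Ω.
Step 4 — Source phasor: V = 16.3∠6.8° V = 16.19 + j1.93 V.
Step 5 — Current: I = V / Z = 0.8825 - j0.4172 A = 0.9761∠-25.3° A.
Step 6 — Complex power: S = V·I* = 13.48 + j8.456 VA.
Step 7 — Real power: P = Re(S) = 13.48 W.
Step 8 — Reactive power: Q = Im(S) = 8.456 VAR.
Step 9 — Apparent power: |S| = 15.91 VA.
Step 10 — Power factor: PF = P/|S| = 0.8471 (lagging).

(a) P = 13.48 W  (b) Q = 8.456 VAR  (c) S = 15.91 VA  (d) PF = 0.8471 (lagging)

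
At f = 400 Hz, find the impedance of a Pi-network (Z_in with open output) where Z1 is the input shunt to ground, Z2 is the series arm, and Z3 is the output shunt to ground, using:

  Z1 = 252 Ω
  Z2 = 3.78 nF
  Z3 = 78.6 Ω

Step 1 — Angular frequency: ω = 2π·f = 2π·400 = 2513 rad/s.
Step 2 — Component impedances:
  Z1: Z = R = 252 Ω
  Z2: Z = 1/(jωC) = -j/(ω·C) = 0 - j1.053e+05 Ω
  Z3: Z = R = 78.6 Ω
Step 3 — With open output, the series arm Z2 and the output shunt Z3 appear in series to ground: Z2 + Z3 = 78.6 - j1.053e+05 Ω.
Step 4 — Parallel with input shunt Z1: Z_in = Z1 || (Z2 + Z3) = 252 - j0.6033 Ω = 252∠-0.1° Ω.

Z = 252 - j0.6033 Ω = 252∠-0.1° Ω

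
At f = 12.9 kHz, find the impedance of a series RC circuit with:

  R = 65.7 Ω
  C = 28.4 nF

Step 1 — Angular frequency: ω = 2π·f = 2π·1.29e+04 = 8.105e+04 rad/s.
Step 2 — Component impedances:
  R: Z = R = 65.7 Ω
  C: Z = 1/(jωC) = -j/(ω·C) = 0 - j434.4 Ω
Step 3 — Series combination: Z_total = R + C = 65.7 - j434.4 Ω = 439.4∠-81.4° Ω.

Z = 65.7 - j434.4 Ω = 439.4∠-81.4° Ω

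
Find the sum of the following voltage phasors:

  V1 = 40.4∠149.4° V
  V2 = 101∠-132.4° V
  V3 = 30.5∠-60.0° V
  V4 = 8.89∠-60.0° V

Step 1 — Convert each phasor to rectangular form:
  V1 = 40.4·(cos(149.4°) + j·sin(149.4°)) = -34.77 + j20.57 V
  V2 = 101·(cos(-132.4°) + j·sin(-132.4°)) = -68.1 - j74.58 V
  V3 = 30.5·(cos(-60.0°) + j·sin(-60.0°)) = 15.25 - j26.41 V
  V4 = 8.89·(cos(-60.0°) + j·sin(-60.0°)) = 4.445 - j7.699 V
Step 2 — Sum components: V_total = -83.18 - j88.13 V.
Step 3 — Convert to polar: |V_total| = 121.2 V, ∠V_total = -133.3°.

V_total = 121.2∠-133.3° V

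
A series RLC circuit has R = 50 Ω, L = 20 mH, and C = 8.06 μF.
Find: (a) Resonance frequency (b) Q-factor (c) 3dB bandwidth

Step 1 — Resonance: ω₀ = 1/√(LC) = 1/√(0.02·8.06e-06) = 2491 rad/s.
Step 2 — f₀ = ω₀/(2π) = 396.4 Hz.
Step 3 — Series Q: Q = ω₀L/R = 2491·0.02/50 = 0.9963.
Step 4 — Bandwidth: Δω = ω₀/Q = 2500 rad/s; BW = Δω/(2π) = 397.9 Hz.

(a) f₀ = 396.4 Hz  (b) Q = 0.9963  (c) BW = 397.9 Hz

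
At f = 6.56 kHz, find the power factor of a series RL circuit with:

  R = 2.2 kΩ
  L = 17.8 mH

Step 1 — Angular frequency: ω = 2π·f = 2π·6560 = 4.122e+04 rad/s.
Step 2 — Component impedances:
  R: Z = R = 2200 Ω
  L: Z = jωL = j·4.122e+04·0.0178 = 0 + j733.7 Ω
Step 3 — Series combination: Z_total = R + L = 2200 + j733.7 Ω = 2319∠18.4° Ω.
Step 4 — Power factor: PF = cos(φ) = Re(Z)/|Z| = 2200/2319.1 = 0.9486.
Step 5 — Type: Im(Z) = 733.7 ⇒ lagging (phase φ = 18.4°).

PF = 0.9486 (lagging, φ = 18.4°)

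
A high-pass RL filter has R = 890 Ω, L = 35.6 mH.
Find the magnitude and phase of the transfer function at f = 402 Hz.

Step 1 — Angular frequency: ω = 2π·402 = 2526 rad/s.
Step 2 — Transfer function: H(jω) = jωL/(R + jωL).
Step 3 — Numerator jωL = j·89.92; denominator R + jωL = 890 + j89.92.
Step 4 — H = 0.0101 + j0.1.
Step 5 — Magnitude: |H| = 0.1005 (-20.0 dB); phase: φ = 84.2°.

|H| = 0.1005 (-20.0 dB), φ = 84.2°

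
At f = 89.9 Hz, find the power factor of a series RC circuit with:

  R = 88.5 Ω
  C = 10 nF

Step 1 — Angular frequency: ω = 2π·f = 2π·89.9 = 564.9 rad/s.
Step 2 — Component impedances:
  R: Z = R = 88.5 Ω
  C: Z = 1/(jωC) = -j/(ω·C) = 0 - j1.77e+05 Ω
Step 3 — Series combination: Z_total = R + C = 88.5 - j1.77e+05 Ω = 1.77e+05∠-90.0° Ω.
Step 4 — Power factor: PF = cos(φ) = Re(Z)/|Z| = 88.5/1.7704e+05 = 0.0004999.
Step 5 — Type: Im(Z) = -1.77e+05 ⇒ leading (phase φ = -90.0°).

PF = 0.0004999 (leading, φ = -90.0°)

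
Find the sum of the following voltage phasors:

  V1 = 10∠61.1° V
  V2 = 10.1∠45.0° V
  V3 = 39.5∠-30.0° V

Step 1 — Convert each phasor to rectangular form:
  V1 = 10·(cos(61.1°) + j·sin(61.1°)) = 4.833 + j8.755 V
  V2 = 10.1·(cos(45.0°) + j·sin(45.0°)) = 7.142 + j7.142 V
  V3 = 39.5·(cos(-30.0°) + j·sin(-30.0°)) = 34.21 - j19.75 V
Step 2 — Sum components: V_total = 46.18 - j3.854 V.
Step 3 — Convert to polar: |V_total| = 46.34 V, ∠V_total = -4.8°.

V_total = 46.34∠-4.8° V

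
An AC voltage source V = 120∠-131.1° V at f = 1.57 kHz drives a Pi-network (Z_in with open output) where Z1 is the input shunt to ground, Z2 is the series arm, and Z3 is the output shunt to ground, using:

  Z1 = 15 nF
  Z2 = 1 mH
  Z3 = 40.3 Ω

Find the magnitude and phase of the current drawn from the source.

Step 1 — Angular frequency: ω = 2π·f = 2π·1570 = 9865 rad/s.
Step 2 — Component impedances:
  Z1: Z = 1/(jωC) = -j/(ω·C) = 0 - j6758 Ω
  Z2: Z = jωL = j·9865·0.001 = 0 + j9.865 Ω
  Z3: Z = R = 40.3 Ω
Step 3 — With open output, the series arm Z2 and the output shunt Z3 appear in series to ground: Z2 + Z3 = 40.3 + j9.865 Ω.
Step 4 — Parallel with input shunt Z1: Z_in = Z1 || (Z2 + Z3) = 40.42 + j9.638 Ω = 41.55∠13.4° Ω.
Step 5 — Source phasor: V = 120∠-131.1° V = -78.89 - j90.43 V.
Step 6 — Ohm's law: I = V / Z_total = (-78.89 - j90.43) / (40.42 + j9.638) = -2.352 - j1.677 A.
Step 7 — Convert to polar: |I| = 2.888 A, ∠I = -144.5°.

I = 2.888∠-144.5° A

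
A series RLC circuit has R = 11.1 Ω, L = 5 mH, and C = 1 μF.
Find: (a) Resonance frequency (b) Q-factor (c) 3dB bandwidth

Step 1 — Resonance: ω₀ = 1/√(LC) = 1/√(0.005·1e-06) = 1.414e+04 rad/s.
Step 2 — f₀ = ω₀/(2π) = 2251 Hz.
Step 3 — Series Q: Q = ω₀L/R = 1.414e+04·0.005/11.1 = 6.37.
Step 4 — Bandwidth: Δω = ω₀/Q = 2220 rad/s; BW = Δω/(2π) = 353.3 Hz.

(a) f₀ = 2251 Hz  (b) Q = 6.37  (c) BW = 353.3 Hz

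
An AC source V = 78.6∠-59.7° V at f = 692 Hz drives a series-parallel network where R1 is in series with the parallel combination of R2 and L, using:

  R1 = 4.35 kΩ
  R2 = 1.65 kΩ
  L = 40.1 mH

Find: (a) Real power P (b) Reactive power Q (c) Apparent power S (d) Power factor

Step 1 — Angular frequency: ω = 2π·f = 2π·692 = 4348 rad/s.
Step 2 — Component impedances:
  R1: Z = R = 4350 Ω
  R2: Z = R = 1650 Ω
  L: Z = jωL = j·4348·0.0401 = 0 + j174.4 Ω
Step 3 — Parallel branch: R2 || L = 1/(1/R2 + 1/L) = 18.22 + j172.4 Ω.
Step 4 — Series with R1: Z_total = R1 + (R2 || L) = 4368 + j172.4 Ω = 4372∠2.3° Ω.
Step 5 — Source phasor: V = 78.6∠-59.7° V = 39.66 - j67.86 V.
Step 6 — Current: I = V / Z = 0.008452 - j0.01587 A = 0.01798∠-62.0° A.
Step 7 — Complex power: S = V·I* = 1.412 + j0.05574 VA.
Step 8 — Real power: P = Re(S) = 1.412 W.
Step 9 — Reactive power: Q = Im(S) = 0.05574 VAR.
Step 10 — Apparent power: |S| = 1.413 VA.
Step 11 — Power factor: PF = P/|S| = 0.9992 (lagging).

(a) P = 1.412 W  (b) Q = 0.05574 VAR  (c) S = 1.413 VA  (d) PF = 0.9992 (lagging)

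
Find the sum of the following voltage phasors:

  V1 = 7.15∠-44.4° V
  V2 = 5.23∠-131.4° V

Step 1 — Convert each phasor to rectangular form:
  V1 = 7.15·(cos(-44.4°) + j·sin(-44.4°)) = 5.108 - j5.003 V
  V2 = 5.23·(cos(-131.4°) + j·sin(-131.4°)) = -3.459 - j3.923 V
Step 2 — Sum components: V_total = 1.65 - j8.926 V.
Step 3 — Convert to polar: |V_total| = 9.077 V, ∠V_total = -79.5°.

V_total = 9.077∠-79.5° V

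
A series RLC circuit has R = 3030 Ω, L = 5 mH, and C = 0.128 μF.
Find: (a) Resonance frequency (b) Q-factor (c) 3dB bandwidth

Step 1 — Resonance: ω₀ = 1/√(LC) = 1/√(0.005·1.28e-07) = 3.953e+04 rad/s.
Step 2 — f₀ = ω₀/(2π) = 6291 Hz.
Step 3 — Series Q: Q = ω₀L/R = 3.953e+04·0.005/3030 = 0.06523.
Step 4 — Bandwidth: Δω = ω₀/Q = 6.06e+05 rad/s; BW = Δω/(2π) = 9.645e+04 Hz.

(a) f₀ = 6291 Hz  (b) Q = 0.06523  (c) BW = 9.645e+04 Hz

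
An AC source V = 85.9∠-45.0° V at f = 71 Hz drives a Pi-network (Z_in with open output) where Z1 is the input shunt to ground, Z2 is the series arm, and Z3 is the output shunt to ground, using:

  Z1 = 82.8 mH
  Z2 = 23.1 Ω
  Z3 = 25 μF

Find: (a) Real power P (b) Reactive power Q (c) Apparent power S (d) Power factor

Step 1 — Angular frequency: ω = 2π·f = 2π·71 = 446.1 rad/s.
Step 2 — Component impedances:
  Z1: Z = jωL = j·446.1·0.0828 = 0 + j36.94 Ω
  Z2: Z = R = 23.1 Ω
  Z3: Z = 1/(jωC) = -j/(ω·C) = 0 - j89.66 Ω
Step 3 — With open output, the series arm Z2 and the output shunt Z3 appear in series to ground: Z2 + Z3 = 23.1 - j89.66 Ω.
Step 4 — Parallel with input shunt Z1: Z_in = Z1 || (Z2 + Z3) = 9.511 + j58.65 Ω = 59.41∠80.8° Ω.
Step 5 — Source phasor: V = 85.9∠-45.0° V = 60.74 - j60.74 V.
Step 6 — Current: I = V / Z = -0.8455 - j1.173 A = 1.446∠-125.8° A.
Step 7 — Complex power: S = V·I* = 19.88 + j122.6 VA.
Step 8 — Real power: P = Re(S) = 19.88 W.
Step 9 — Reactive power: Q = Im(S) = 122.6 VAR.
Step 10 — Apparent power: |S| = 124.2 VA.
Step 11 — Power factor: PF = P/|S| = 0.1601 (lagging).

(a) P = 19.88 W  (b) Q = 122.6 VAR  (c) S = 124.2 VA  (d) PF = 0.1601 (lagging)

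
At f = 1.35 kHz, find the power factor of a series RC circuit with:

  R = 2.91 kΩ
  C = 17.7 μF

Step 1 — Angular frequency: ω = 2π·f = 2π·1350 = 8482 rad/s.
Step 2 — Component impedances:
  R: Z = R = 2910 Ω
  C: Z = 1/(jωC) = -j/(ω·C) = 0 - j6.661 Ω
Step 3 — Series combination: Z_total = R + C = 2910 - j6.661 Ω = 2910∠-0.1° Ω.
Step 4 — Power factor: PF = cos(φ) = Re(Z)/|Z| = 2910/2910 = 1.
Step 5 — Type: Im(Z) = -6.661 ⇒ leading (phase φ = -0.1°).

PF = 1 (leading, φ = -0.1°)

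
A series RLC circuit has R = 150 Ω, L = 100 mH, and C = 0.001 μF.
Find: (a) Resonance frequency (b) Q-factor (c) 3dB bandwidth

Step 1 — Resonance: ω₀ = 1/√(LC) = 1/√(0.1·1e-09) = 1e+05 rad/s.
Step 2 — f₀ = ω₀/(2π) = 1.592e+04 Hz.
Step 3 — Series Q: Q = ω₀L/R = 1e+05·0.1/150 = 66.67.
Step 4 — Bandwidth: Δω = ω₀/Q = 1500 rad/s; BW = Δω/(2π) = 238.7 Hz.

(a) f₀ = 1.592e+04 Hz  (b) Q = 66.67  (c) BW = 238.7 Hz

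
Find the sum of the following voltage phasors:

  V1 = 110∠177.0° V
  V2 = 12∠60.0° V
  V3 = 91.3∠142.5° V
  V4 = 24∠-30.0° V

Step 1 — Convert each phasor to rectangular form:
  V1 = 110·(cos(177.0°) + j·sin(177.0°)) = -109.8 + j5.757 V
  V2 = 12·(cos(60.0°) + j·sin(60.0°)) = 6 + j10.39 V
  V3 = 91.3·(cos(142.5°) + j·sin(142.5°)) = -72.43 + j55.58 V
  V4 = 24·(cos(-30.0°) + j·sin(-30.0°)) = 20.78 - j12 V
Step 2 — Sum components: V_total = -155.5 + j59.73 V.
Step 3 — Convert to polar: |V_total| = 166.6 V, ∠V_total = 159.0°.

V_total = 166.6∠159.0° V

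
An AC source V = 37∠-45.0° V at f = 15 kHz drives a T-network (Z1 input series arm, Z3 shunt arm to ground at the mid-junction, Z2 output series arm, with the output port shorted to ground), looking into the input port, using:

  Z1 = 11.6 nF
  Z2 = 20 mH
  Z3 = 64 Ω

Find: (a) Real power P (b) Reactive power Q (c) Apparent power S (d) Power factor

Step 1 — Angular frequency: ω = 2π·f = 2π·1.5e+04 = 9.425e+04 rad/s.
Step 2 — Component impedances:
  Z1: Z = 1/(jωC) = -j/(ω·C) = 0 - j914.7 Ω
  Z2: Z = jωL = j·9.425e+04·0.02 = 0 + j1885 Ω
  Z3: Z = R = 64 Ω
Step 3 — With the output port shorted to ground, the output series arm Z2 runs from the junction to ground; the shunt arm Z3 also runs from the junction to ground. They appear in parallel: Z3 || Z2 = 63.93 + j2.17 Ω.
Step 4 — Series with input arm Z1: Z_in = Z1 + (Z3 || Z2) = 63.93 - j912.5 Ω = 914.7∠-86.0° Ω.
Step 5 — Source phasor: V = 37∠-45.0° V = 26.16 - j26.16 V.
Step 6 — Current: I = V / Z = 0.03053 + j0.02653 A = 0.04045∠41.0° A.
Step 7 — Complex power: S = V·I* = 0.1046 - j1.493 VA.
Step 8 — Real power: P = Re(S) = 0.1046 W.
Step 9 — Reactive power: Q = Im(S) = -1.493 VAR.
Step 10 — Apparent power: |S| = 1.497 VA.
Step 11 — Power factor: PF = P/|S| = 0.06988 (leading).

(a) P = 0.1046 W  (b) Q = -1.493 VAR  (c) S = 1.497 VA  (d) PF = 0.06988 (leading)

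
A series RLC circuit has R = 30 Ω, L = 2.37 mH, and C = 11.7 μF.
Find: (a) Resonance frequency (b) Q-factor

Step 1 — Resonance condition Im(Z)=0 gives ω₀ = 1/√(LC).
Step 2 — ω₀ = 1/√(0.00237·1.17e-05) = 6005 rad/s.
Step 3 — f₀ = ω₀/(2π) = 955.8 Hz.
Step 4 — Series Q: Q = ω₀L/R = 6005·0.00237/30 = 0.4744.

(a) f₀ = 955.8 Hz  (b) Q = 0.4744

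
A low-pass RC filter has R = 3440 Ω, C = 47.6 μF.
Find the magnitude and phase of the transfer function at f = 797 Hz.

Step 1 — Angular frequency: ω = 2π·797 = 5008 rad/s.
Step 2 — Transfer function: H(jω) = 1/(1 + jωRC).
Step 3 — Denominator: 1 + jωRC = 1 + j·5008·3440·4.76e-05 = 1 + j820.
Step 4 — H = 1.487e-06 - j0.00122.
Step 5 — Magnitude: |H| = 0.00122 (-58.3 dB); phase: φ = -89.9°.

|H| = 0.00122 (-58.3 dB), φ = -89.9°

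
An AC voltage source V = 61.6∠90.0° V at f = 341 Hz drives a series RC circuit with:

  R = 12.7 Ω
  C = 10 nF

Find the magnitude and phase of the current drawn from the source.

Step 1 — Angular frequency: ω = 2π·f = 2π·341 = 2143 rad/s.
Step 2 — Component impedances:
  R: Z = R = 12.7 Ω
  C: Z = 1/(jωC) = -j/(ω·C) = 0 - j4.667e+04 Ω
Step 3 — Series combination: Z_total = R + C = 12.7 - j4.667e+04 Ω = 4.667e+04∠-90.0° Ω.
Step 4 — Source phasor: V = 61.6∠90.0° V = 0 + j61.6 V.
Step 5 — Ohm's law: I = V / Z_total = (0 + j61.6) / (12.7 - j4.667e+04) = -0.00132 + j3.591e-07 A.
Step 6 — Convert to polar: |I| = 0.00132 A, ∠I = 180.0°.

I = 0.00132∠180.0° A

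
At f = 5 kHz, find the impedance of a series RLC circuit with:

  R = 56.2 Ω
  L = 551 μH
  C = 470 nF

Step 1 — Angular frequency: ω = 2π·f = 2π·5000 = 3.142e+04 rad/s.
Step 2 — Component impedances:
  R: Z = R = 56.2 Ω
  L: Z = jωL = j·3.142e+04·0.000551 = 0 + j17.31 Ω
  C: Z = 1/(jωC) = -j/(ω·C) = 0 - j67.73 Ω
Step 3 — Series combination: Z_total = R + L + C = 56.2 - j50.42 Ω = 75.5∠-41.9° Ω.

Z = 56.2 - j50.42 Ω = 75.5∠-41.9° Ω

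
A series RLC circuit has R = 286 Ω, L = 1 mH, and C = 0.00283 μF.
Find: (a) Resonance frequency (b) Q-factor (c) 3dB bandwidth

Step 1 — Resonance: ω₀ = 1/√(LC) = 1/√(0.001·2.83e-09) = 5.944e+05 rad/s.
Step 2 — f₀ = ω₀/(2π) = 9.461e+04 Hz.
Step 3 — Series Q: Q = ω₀L/R = 5.944e+05·0.001/286 = 2.078.
Step 4 — Bandwidth: Δω = ω₀/Q = 2.86e+05 rad/s; BW = Δω/(2π) = 4.552e+04 Hz.

(a) f₀ = 9.461e+04 Hz  (b) Q = 2.078  (c) BW = 4.552e+04 Hz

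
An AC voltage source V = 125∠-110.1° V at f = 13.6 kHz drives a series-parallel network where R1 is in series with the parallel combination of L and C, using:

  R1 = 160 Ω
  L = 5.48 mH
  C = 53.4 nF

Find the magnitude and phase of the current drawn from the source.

Step 1 — Angular frequency: ω = 2π·f = 2π·1.36e+04 = 8.545e+04 rad/s.
Step 2 — Component impedances:
  R1: Z = R = 160 Ω
  L: Z = jωL = j·8.545e+04·0.00548 = 0 + j468.3 Ω
  C: Z = 1/(jωC) = -j/(ω·C) = 0 - j219.1 Ω
Step 3 — Parallel branch: L || C = 1/(1/L + 1/C) = 0 - j411.9 Ω.
Step 4 — Series with R1: Z_total = R1 + (L || C) = 160 - j411.9 Ω = 441.9∠-68.8° Ω.
Step 5 — Source phasor: V = 125∠-110.1° V = -42.96 - j117.4 V.
Step 6 — Ohm's law: I = V / Z_total = (-42.96 - j117.4) / (160 - j411.9) = 0.2124 - j0.1868 A.
Step 7 — Convert to polar: |I| = 0.2829 A, ∠I = -41.3°.

I = 0.2829∠-41.3° A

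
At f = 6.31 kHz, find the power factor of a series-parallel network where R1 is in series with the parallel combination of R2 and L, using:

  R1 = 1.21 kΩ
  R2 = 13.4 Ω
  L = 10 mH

Step 1 — Angular frequency: ω = 2π·f = 2π·6310 = 3.965e+04 rad/s.
Step 2 — Component impedances:
  R1: Z = R = 1210 Ω
  R2: Z = R = 13.4 Ω
  L: Z = jωL = j·3.965e+04·0.01 = 0 + j396.5 Ω
Step 3 — Parallel branch: R2 || L = 1/(1/R2 + 1/L) = 13.38 + j0.4524 Ω.
Step 4 — Series with R1: Z_total = R1 + (R2 || L) = 1223 + j0.4524 Ω = 1223∠0.0° Ω.
Step 5 — Power factor: PF = cos(φ) = Re(Z)/|Z| = 1223/1223 = 1.
Step 6 — Type: Im(Z) = 0.4524 ⇒ lagging (phase φ = 0.0°).

PF = 1 (lagging, φ = 0.0°)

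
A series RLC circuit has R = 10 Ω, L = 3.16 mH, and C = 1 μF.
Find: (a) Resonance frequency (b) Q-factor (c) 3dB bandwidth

Step 1 — Resonance condition Im(Z)=0 gives ω₀ = 1/√(LC).
Step 2 — ω₀ = 1/√(0.00316·1e-06) = 1.779e+04 rad/s.
Step 3 — f₀ = ω₀/(2π) = 2831 Hz.
Step 4 — Series Q: Q = ω₀L/R = 1.779e+04·0.00316/10 = 5.621.
Step 5 — 3dB bandwidth: Δω = ω₀/Q = 3165 rad/s; BW = Δω/(2π) = 503.7 Hz.

(a) f₀ = 2831 Hz  (b) Q = 5.621  (c) BW = 503.7 Hz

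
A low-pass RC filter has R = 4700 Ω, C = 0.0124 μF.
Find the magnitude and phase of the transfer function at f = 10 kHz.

Step 1 — Angular frequency: ω = 2π·1e+04 = 6.283e+04 rad/s.
Step 2 — Transfer function: H(jω) = 1/(1 + jωRC).
Step 3 — Denominator: 1 + jωRC = 1 + j·6.283e+04·4700·1.24e-08 = 1 + j3.662.
Step 4 — H = 0.0694 - j0.2541.
Step 5 — Magnitude: |H| = 0.2634 (-11.6 dB); phase: φ = -74.7°.

|H| = 0.2634 (-11.6 dB), φ = -74.7°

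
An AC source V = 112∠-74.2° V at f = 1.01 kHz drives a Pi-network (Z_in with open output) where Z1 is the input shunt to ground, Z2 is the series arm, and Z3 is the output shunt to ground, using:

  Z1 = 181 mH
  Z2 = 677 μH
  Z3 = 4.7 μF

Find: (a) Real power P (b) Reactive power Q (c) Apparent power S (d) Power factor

Step 1 — Angular frequency: ω = 2π·f = 2π·1010 = 6346 rad/s.
Step 2 — Component impedances:
  Z1: Z = jωL = j·6346·0.181 = 0 + j1149 Ω
  Z2: Z = jωL = j·6346·0.000677 = 0 + j4.296 Ω
  Z3: Z = 1/(jωC) = -j/(ω·C) = 0 - j33.53 Ω
Step 3 — With open output, the series arm Z2 and the output shunt Z3 appear in series to ground: Z2 + Z3 = 0 - j29.23 Ω.
Step 4 — Parallel with input shunt Z1: Z_in = Z1 || (Z2 + Z3) = 0 - j29.99 Ω = 29.99∠-90.0° Ω.
Step 5 — Source phasor: V = 112∠-74.2° V = 30.5 - j107.8 V.
Step 6 — Current: I = V / Z = 3.593 + j1.017 A = 3.734∠15.8° A.
Step 7 — Complex power: S = V·I* = 0 - j418.2 VA.
Step 8 — Real power: P = Re(S) = 0 W.
Step 9 — Reactive power: Q = Im(S) = -418.2 VAR.
Step 10 — Apparent power: |S| = 418.2 VA.
Step 11 — Power factor: PF = P/|S| = 0 (leading).

(a) P = 0 W  (b) Q = -418.2 VAR  (c) S = 418.2 VA  (d) PF = 0 (leading)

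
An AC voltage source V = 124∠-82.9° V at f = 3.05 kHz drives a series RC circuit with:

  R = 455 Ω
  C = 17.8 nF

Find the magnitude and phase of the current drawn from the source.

Step 1 — Angular frequency: ω = 2π·f = 2π·3050 = 1.916e+04 rad/s.
Step 2 — Component impedances:
  R: Z = R = 455 Ω
  C: Z = 1/(jωC) = -j/(ω·C) = 0 - j2932 Ω
Step 3 — Series combination: Z_total = R + C = 455 - j2932 Ω = 2967∠-81.2° Ω.
Step 4 — Source phasor: V = 124∠-82.9° V = 15.33 - j123 V.
Step 5 — Ohm's law: I = V / Z_total = (15.33 - j123) / (455 - j2932) = 0.04178 - j0.001256 A.
Step 6 — Convert to polar: |I| = 0.0418 A, ∠I = -1.7°.

I = 0.0418∠-1.7° A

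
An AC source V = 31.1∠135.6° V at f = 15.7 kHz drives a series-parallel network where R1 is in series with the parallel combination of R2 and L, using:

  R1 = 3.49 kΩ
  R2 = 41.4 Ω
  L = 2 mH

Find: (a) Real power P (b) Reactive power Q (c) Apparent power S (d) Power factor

Step 1 — Angular frequency: ω = 2π·f = 2π·1.57e+04 = 9.865e+04 rad/s.
Step 2 — Component impedances:
  R1: Z = R = 3490 Ω
  R2: Z = R = 41.4 Ω
  L: Z = jωL = j·9.865e+04·0.002 = 0 + j197.3 Ω
Step 3 — Parallel branch: R2 || L = 1/(1/R2 + 1/L) = 39.65 + j8.321 Ω.
Step 4 — Series with R1: Z_total = R1 + (R2 || L) = 3530 + j8.321 Ω = 3530∠0.1° Ω.
Step 5 — Source phasor: V = 31.1∠135.6° V = -22.22 + j21.76 V.
Step 6 — Current: I = V / Z = -0.006281 + j0.00618 A = 0.008811∠135.5° A.
Step 7 — Complex power: S = V·I* = 0.274 + j0.000646 VA.
Step 8 — Real power: P = Re(S) = 0.274 W.
Step 9 — Reactive power: Q = Im(S) = 0.000646 VAR.
Step 10 — Apparent power: |S| = 0.274 VA.
Step 11 — Power factor: PF = P/|S| = 1 (lagging).

(a) P = 0.274 W  (b) Q = 0.000646 VAR  (c) S = 0.274 VA  (d) PF = 1 (lagging)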